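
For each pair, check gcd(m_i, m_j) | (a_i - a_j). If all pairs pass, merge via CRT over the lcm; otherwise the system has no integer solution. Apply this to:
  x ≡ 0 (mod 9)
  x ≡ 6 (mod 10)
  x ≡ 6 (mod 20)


Moduli 9, 10, 20 are not pairwise coprime, so CRT works modulo lcm(m_i) when all pairwise compatibility conditions hold.
Pairwise compatibility: gcd(m_i, m_j) must divide a_i - a_j for every pair.
Merge one congruence at a time:
  Start: x ≡ 0 (mod 9).
  Combine with x ≡ 6 (mod 10): gcd(9, 10) = 1; 6 - 0 = 6, which IS divisible by 1, so compatible.
    Write x = 0 + 9·t and substitute into x ≡ 6 (mod 10): 9·t ≡ 6 − 0 = 6 (mod 10).
    The inverse of 9 mod 10 is 9 (since 9·9 = 81 = 8·10 + 1), so t ≡ 9·6 = 54 ≡ 4 (mod 10).
    Then x = 0 + 9·4 = 36, valid modulo lcm(9, 10) = 90: x ≡ 36 (mod 90).
  Combine with x ≡ 6 (mod 20): gcd(90, 20) = 10; 6 - 36 = -30, which IS divisible by 10, so compatible.
    Write x = 36 + 90·t and substitute into x ≡ 6 (mod 20): 90·t ≡ 6 − 36 = -30 (mod 20).
    Divide the congruence (and modulus) by g = 10: 9·t ≡ -3 (mod 2).
    Reduce coefficients mod 2: 1·t ≡ 1 (mod 2).
    So t ≡ 1 (mod 2).
    Then x = 36 + 90·1 = 126, valid modulo lcm(90, 20) = 180: x ≡ 126 (mod 180).
Verify: 126 mod 9 = 0, 126 mod 10 = 6, 126 mod 20 = 6.

x ≡ 126 (mod 180).


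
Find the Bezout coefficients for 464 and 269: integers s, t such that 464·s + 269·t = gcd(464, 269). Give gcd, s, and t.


Euclidean algorithm on (464, 269) — divide until remainder is 0:
  464 = 1 · 269 + 195
  269 = 1 · 195 + 74
  195 = 2 · 74 + 47
  74 = 1 · 47 + 27
  47 = 1 · 27 + 20
  27 = 1 · 20 + 7
  20 = 2 · 7 + 6
  7 = 1 · 6 + 1
  6 = 6 · 1 + 0
gcd(464, 269) = 1.
Track Bezout coefficients alongside the remainders: start with r₀ = 464 = a·1 + b·0 (s = 1, t = 0) and r₁ = 269 = a·0 + b·1 (s = 0, t = 1); each new remainder r_{k+1} = r_{k-1} − q_k·r_k inherits s_{k+1} = s_{k-1} − q_k·s_k, t_{k+1} = t_{k-1} − q_k·t_k, so r_k = a·s_k + b·t_k at every step:
  q = 1: r = 195, s = 1 − 1·0 = 1, t = 0 − 1·1 = -1  (check: 464·1 + 269·(-1) = 195)
  q = 1: r = 74, s = 0 − 1·1 = -1, t = 1 − 1·(-1) = 2  (check: 464·(-1) + 269·2 = 74)
  q = 2: r = 47, s = 1 − 2·(-1) = 3, t = -1 − 2·2 = -5  (check: 464·3 + 269·(-5) = 47)
  q = 1: r = 27, s = -1 − 1·3 = -4, t = 2 − 1·(-5) = 7  (check: 464·(-4) + 269·7 = 27)
  q = 1: r = 20, s = 3 − 1·(-4) = 7, t = -5 − 1·7 = -12  (check: 464·7 + 269·(-12) = 20)
  q = 1: r = 7, s = -4 − 1·7 = -11, t = 7 − 1·(-12) = 19  (check: 464·(-11) + 269·19 = 7)
  q = 2: r = 6, s = 7 − 2·(-11) = 29, t = -12 − 2·19 = -50  (check: 464·29 + 269·(-50) = 6)
  q = 1: r = 1, s = -11 − 1·29 = -40, t = 19 − 1·(-50) = 69  (check: 464·(-40) + 269·69 = 1)
The row with r = 1 (the gcd) gives the Bezout coefficients s = -40, t = 69.
Result: 464 · (-40) + 269 · (69) = 1.

gcd(464, 269) = 1; s = -40, t = 69 (check: 464·(-40) + 269·69 = 1).


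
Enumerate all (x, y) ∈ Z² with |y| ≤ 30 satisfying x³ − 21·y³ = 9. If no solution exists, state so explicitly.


The equation is x³ - 21y³ = 9. For fixed y, x³ = 21·y³ + 9, so a solution requires the RHS to be a perfect cube.
Strategy: iterate y from -30 to 30, compute RHS = 21·y³ + 9, and check whether it is a (positive or negative) perfect cube.
Check small values of y:
  y = 0: RHS = 9 is not a perfect cube.
  y = 1: RHS = 30 is not a perfect cube.
  y = -1: RHS = -12 is not a perfect cube.
  y = 2: RHS = 177 is not a perfect cube.
  y = -2: RHS = -159 is not a perfect cube.
  y = 3: RHS = 576 is not a perfect cube.
  y = -3: RHS = -558 is not a perfect cube.
Continuing the search up to |y| = 30 finds no solutions either.
No (x, y) in the scanned range satisfies the equation.

No integer solutions with |y| ≤ 30.


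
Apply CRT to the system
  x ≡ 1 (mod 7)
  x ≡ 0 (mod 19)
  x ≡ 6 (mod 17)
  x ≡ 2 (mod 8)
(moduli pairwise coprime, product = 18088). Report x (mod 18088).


Product of moduli M = 7 · 19 · 17 · 8 = 18088.
Merge one congruence at a time:
  Start: x ≡ 1 (mod 7).
  Combine with x ≡ 0 (mod 19); new modulus lcm = 133.
    Write x = 1 + 7·t and substitute into x ≡ 0 (mod 19): 7·t ≡ 0 − 1 = -1 (mod 19).
    Reduce coefficients mod 19: 7·t ≡ 18 (mod 19).
    The inverse of 7 mod 19 is 11 (since 7·11 = 77 = 4·19 + 1), so t ≡ 11·18 = 198 ≡ 8 (mod 19).
    Then x = 1 + 7·8 = 57, valid modulo lcm(7, 19) = 133: x ≡ 57 (mod 133).
  Combine with x ≡ 6 (mod 17); new modulus lcm = 2261.
    Write x = 57 + 133·t and substitute into x ≡ 6 (mod 17): 133·t ≡ 6 − 57 = -51 (mod 17).
    Reduce coefficients mod 17: 14·t ≡ 0 (mod 17).
    The inverse of 14 mod 17 is 11 (since 14·11 = 154 = 9·17 + 1), so t ≡ 11·0 = 0 ≡ 0 (mod 17).
    Then x = 57 + 133·0 = 57, valid modulo lcm(133, 17) = 2261: x ≡ 57 (mod 2261).
  Combine with x ≡ 2 (mod 8); new modulus lcm = 18088.
    Write x = 57 + 2261·t and substitute into x ≡ 2 (mod 8): 2261·t ≡ 2 − 57 = -55 (mod 8).
    Reduce coefficients mod 8: 5·t ≡ 1 (mod 8).
    The inverse of 5 mod 8 is 5 (since 5·5 = 25 = 3·8 + 1), so t ≡ 5·1 = 5 ≡ 5 (mod 8).
    Then x = 57 + 2261·5 = 11362, valid modulo lcm(2261, 8) = 18088: x ≡ 11362 (mod 18088).
Verify against each original: 11362 mod 7 = 1, 11362 mod 19 = 0, 11362 mod 17 = 6, 11362 mod 8 = 2.

x ≡ 11362 (mod 18088).


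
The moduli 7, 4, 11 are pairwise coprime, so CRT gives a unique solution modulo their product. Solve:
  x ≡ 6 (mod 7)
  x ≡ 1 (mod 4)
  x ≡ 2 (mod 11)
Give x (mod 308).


Moduli 7, 4, 11 are pairwise coprime; by CRT there is a unique solution modulo M = 7 · 4 · 11 = 308.
Solve pairwise, accumulating the modulus:
  Start with x ≡ 6 (mod 7).
  Combine with x ≡ 1 (mod 4): since gcd(7, 4) = 1, we get a unique residue mod 28.
    Write x = 6 + 7·t and substitute into x ≡ 1 (mod 4): 7·t ≡ 1 − 6 = -5 (mod 4).
    Reduce coefficients mod 4: 3·t ≡ 3 (mod 4).
    The inverse of 3 mod 4 is 3 (since 3·3 = 9 = 2·4 + 1), so t ≡ 3·3 = 9 ≡ 1 (mod 4).
    Then x = 6 + 7·1 = 13, valid modulo lcm(7, 4) = 28: x ≡ 13 (mod 28).
  Combine with x ≡ 2 (mod 11): since gcd(28, 11) = 1, we get a unique residue mod 308.
    Write x = 13 + 28·t and substitute into x ≡ 2 (mod 11): 28·t ≡ 2 − 13 = -11 (mod 11).
    Reduce coefficients mod 11: 6·t ≡ 0 (mod 11).
    The inverse of 6 mod 11 is 2 (since 6·2 = 12 = 1·11 + 1), so t ≡ 2·0 = 0 ≡ 0 (mod 11).
    Then x = 13 + 28·0 = 13, valid modulo lcm(28, 11) = 308: x ≡ 13 (mod 308).
Verify: 13 mod 7 = 6 ✓, 13 mod 4 = 1 ✓, 13 mod 11 = 2 ✓.

x ≡ 13 (mod 308).


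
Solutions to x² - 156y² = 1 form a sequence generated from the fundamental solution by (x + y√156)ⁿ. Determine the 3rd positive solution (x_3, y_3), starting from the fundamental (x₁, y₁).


Step 1: Find the fundamental solution (x₁, y₁) of x² - 156y² = 1.
  Expand √156 as a continued fraction. a₀ = ⌊√156⌋ = 12; iterate m_{k+1} = d_k·a_k − m_k, d_{k+1} = (156 − m_{k+1}²)/d_k, a_{k+1} = ⌊(a₀ + m_{k+1})/d_{k+1}⌋ (starting m₀ = 0, d₀ = 1), with convergents p_k = a_k·p_{k-1} + p_{k-2}, q_k = a_k·q_{k-1} + q_{k-2} (p₋₁ = 1, q₋₁ = 0):
  k = 0: a₀ = 12; p₀/q₀ = 12/1; p₀² − 156·q₀² = 144 − 156 = -12.
  k = 1: m = 12, d = 12, a = ⌊(12 + 12)/12⌋ = 2; p/q = (2·12 + 1)/(2·1 + 0) = 25/2; p² − 156·q² = 625 − 624 = 1.
  The first convergent with p² − 156·q² = 1 gives the fundamental solution (x₁, y₁) = (25, 2).
Step 2: Apply the recurrence (x_{n+1}, y_{n+1}) = (x₁x_n + 156y₁y_n, x₁y_n + y₁x_n) repeatedly.
  From (x_1, y_1) = (25, 2): x_2 = 25·25 + 156·2·2 = 1249; y_2 = 25·2 + 2·25 = 100.
  From (x_2, y_2) = (1249, 100): x_3 = 25·1249 + 156·2·100 = 62425; y_3 = 25·100 + 2·1249 = 4998.
Step 3: Verify x_3² - 156·y_3² = 3896880625 - 3896880624 = 1 (should be 1). ✓

(x_1, y_1) = (25, 2); (x_3, y_3) = (62425, 4998).


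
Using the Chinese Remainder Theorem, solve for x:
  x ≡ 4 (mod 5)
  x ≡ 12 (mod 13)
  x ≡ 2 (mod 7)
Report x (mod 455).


Moduli 5, 13, 7 are pairwise coprime; by CRT there is a unique solution modulo M = 5 · 13 · 7 = 455.
Solve pairwise, accumulating the modulus:
  Start with x ≡ 4 (mod 5).
  Combine with x ≡ 12 (mod 13): since gcd(5, 13) = 1, we get a unique residue mod 65.
    Write x = 4 + 5·t and substitute into x ≡ 12 (mod 13): 5·t ≡ 12 − 4 = 8 (mod 13).
    The inverse of 5 mod 13 is 8 (since 5·8 = 40 = 3·13 + 1), so t ≡ 8·8 = 64 ≡ 12 (mod 13).
    Then x = 4 + 5·12 = 64, valid modulo lcm(5, 13) = 65: x ≡ 64 (mod 65).
  Combine with x ≡ 2 (mod 7): since gcd(65, 7) = 1, we get a unique residue mod 455.
    Write x = 64 + 65·t and substitute into x ≡ 2 (mod 7): 65·t ≡ 2 − 64 = -62 (mod 7).
    Reduce coefficients mod 7: 2·t ≡ 1 (mod 7).
    The inverse of 2 mod 7 is 4 (since 2·4 = 8 = 1·7 + 1), so t ≡ 4·1 = 4 ≡ 4 (mod 7).
    Then x = 64 + 65·4 = 324, valid modulo lcm(65, 7) = 455: x ≡ 324 (mod 455).
Verify: 324 mod 5 = 4 ✓, 324 mod 13 = 12 ✓, 324 mod 7 = 2 ✓.

x ≡ 324 (mod 455).


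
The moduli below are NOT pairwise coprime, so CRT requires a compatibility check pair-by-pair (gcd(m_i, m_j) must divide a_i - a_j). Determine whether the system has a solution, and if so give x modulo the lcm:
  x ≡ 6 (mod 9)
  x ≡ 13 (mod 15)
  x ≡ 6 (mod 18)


Moduli 9, 15, 18 are not pairwise coprime, so CRT works modulo lcm(m_i) when all pairwise compatibility conditions hold.
Pairwise compatibility: gcd(m_i, m_j) must divide a_i - a_j for every pair.
Merge one congruence at a time:
  Start: x ≡ 6 (mod 9).
  Combine with x ≡ 13 (mod 15): gcd(9, 15) = 3, and 13 - 6 = 7 is NOT divisible by 3.
    ⇒ system is inconsistent (no integer solution).

No solution (the system is inconsistent).


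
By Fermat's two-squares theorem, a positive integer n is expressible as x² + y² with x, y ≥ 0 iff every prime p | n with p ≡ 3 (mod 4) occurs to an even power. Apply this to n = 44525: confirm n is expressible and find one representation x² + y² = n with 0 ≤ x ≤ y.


Step 1: Factor n = 44525 = 5^2 · 13 · 137.
Step 2: Check the mod-4 condition on each prime factor: 5 ≡ 1 (mod 4), exponent 2; 13 ≡ 1 (mod 4), exponent 1; 137 ≡ 1 (mod 4), exponent 1.
All primes ≡ 3 (mod 4) appear to even exponent (or don't appear), so by the two-squares theorem n IS expressible as a sum of two squares.
Step 3: Build a representation. Group n = k² · m with k = 5 and m = 13 · 137 = 1781 (a product of primes ≡ 1 (mod 4)); a representation of m scales to one of n via (k·x)² + (k·y)² = k²(x² + y²). Each prime p ≡ 1 (mod 4) is itself a sum of two squares; find a² by testing p − a² for a perfect square:
  13: 13 − 1² = 12, 13 − 2² = 9 = 3² ⇒ 13 = 2² + 3².
  137: 137 − 1² = 136, 137 − 2² = 133, 137 − 3² = 128, 137 − 4² = 121 = 11² ⇒ 137 = 4² + 11².
  Combine using the Brahmagupta–Fibonacci identity (a² + b²)(c² + d²) = (ac − bd)² + (ad + bc)² = (ac + bd)² + (ad − bc)²:
  13 · 137 = 1781: from (2² + 3²)(4² + 11²), take (2·4 − 3·11, 2·11 + 3·4) = (8 − 33, 22 + 12) = (-25, 34); dropping signs (only squares matter) gives (25, 34); check 25² + 34² = 625 + 1156 = 1781 ✓.
  Scale by k = 5: (5·25, 5·34) = (125, 170).
Step 4: Order so x ≤ y and verify: 125² + 170² = 15625 + 28900 = 44525 = n. ✓

n = 44525 = 125² + 170² (one valid representation with x ≤ y).


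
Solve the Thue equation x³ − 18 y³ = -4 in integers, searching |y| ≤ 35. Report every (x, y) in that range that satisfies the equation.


The equation is x³ - 18y³ = -4. For fixed y, x³ = 18·y³ − 4, so a solution requires the RHS to be a perfect cube.
Strategy: iterate y from -35 to 35, compute RHS = 18·y³ − 4, and check whether it is a (positive or negative) perfect cube.
Check small values of y:
  y = 0: RHS = -4 is not a perfect cube.
  y = 1: RHS = 14 is not a perfect cube.
  y = -1: RHS = -22 is not a perfect cube.
  y = 2: RHS = 140 is not a perfect cube.
  y = -2: RHS = -148 is not a perfect cube.
  y = 3: RHS = 482 is not a perfect cube.
  y = -3: RHS = -490 is not a perfect cube.
Continuing the search up to |y| = 35 finds no solutions either.
No (x, y) in the scanned range satisfies the equation.

No integer solutions with |y| ≤ 35.


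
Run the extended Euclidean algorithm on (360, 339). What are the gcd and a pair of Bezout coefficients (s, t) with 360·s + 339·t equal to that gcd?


Euclidean algorithm on (360, 339) — divide until remainder is 0:
  360 = 1 · 339 + 21
  339 = 16 · 21 + 3
  21 = 7 · 3 + 0
gcd(360, 339) = 3.
Track Bezout coefficients alongside the remainders: start with r₀ = 360 = a·1 + b·0 (s = 1, t = 0) and r₁ = 339 = a·0 + b·1 (s = 0, t = 1); each new remainder r_{k+1} = r_{k-1} − q_k·r_k inherits s_{k+1} = s_{k-1} − q_k·s_k, t_{k+1} = t_{k-1} − q_k·t_k, so r_k = a·s_k + b·t_k at every step:
  q = 1: r = 21, s = 1 − 1·0 = 1, t = 0 − 1·1 = -1  (check: 360·1 + 339·(-1) = 21)
  q = 16: r = 3, s = 0 − 16·1 = -16, t = 1 − 16·(-1) = 17  (check: 360·(-16) + 339·17 = 3)
The row with r = 3 (the gcd) gives the Bezout coefficients s = -16, t = 17.
Result: 360 · (-16) + 339 · (17) = 3.

gcd(360, 339) = 3; s = -16, t = 17 (check: 360·(-16) + 339·17 = 3).


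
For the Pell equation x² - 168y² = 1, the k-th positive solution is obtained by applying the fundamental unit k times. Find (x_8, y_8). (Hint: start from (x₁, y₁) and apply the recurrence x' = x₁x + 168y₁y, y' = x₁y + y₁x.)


Step 1: Find the fundamental solution (x₁, y₁) of x² - 168y² = 1.
  Expand √168 as a continued fraction. a₀ = ⌊√168⌋ = 12; iterate m_{k+1} = d_k·a_k − m_k, d_{k+1} = (168 − m_{k+1}²)/d_k, a_{k+1} = ⌊(a₀ + m_{k+1})/d_{k+1}⌋ (starting m₀ = 0, d₀ = 1), with convergents p_k = a_k·p_{k-1} + p_{k-2}, q_k = a_k·q_{k-1} + q_{k-2} (p₋₁ = 1, q₋₁ = 0):
  k = 0: a₀ = 12; p₀/q₀ = 12/1; p₀² − 168·q₀² = 144 − 168 = -24.
  k = 1: m = 12, d = 24, a = ⌊(12 + 12)/24⌋ = 1; p/q = (1·12 + 1)/(1·1 + 0) = 13/1; p² − 168·q² = 169 − 168 = 1.
  The first convergent with p² − 168·q² = 1 gives the fundamental solution (x₁, y₁) = (13, 1).
Step 2: Apply the recurrence (x_{n+1}, y_{n+1}) = (x₁x_n + 168y₁y_n, x₁y_n + y₁x_n) repeatedly.
  From (x_1, y_1) = (13, 1): x_2 = 13·13 + 168·1·1 = 337; y_2 = 13·1 + 1·13 = 26.
  From (x_2, y_2) = (337, 26): x_3 = 13·337 + 168·1·26 = 8749; y_3 = 13·26 + 1·337 = 675.
  From (x_3, y_3) = (8749, 675): x_4 = 13·8749 + 168·1·675 = 227137; y_4 = 13·675 + 1·8749 = 17524.
  From (x_4, y_4) = (227137, 17524): x_5 = 13·227137 + 168·1·17524 = 5896813; y_5 = 13·17524 + 1·227137 = 454949.
  From (x_5, y_5) = (5896813, 454949): x_6 = 13·5896813 + 168·1·454949 = 153090001; y_6 = 13·454949 + 1·5896813 = 11811150.
  From (x_6, y_6) = (153090001, 11811150): x_7 = 13·153090001 + 168·1·11811150 = 3974443213; y_7 = 13·11811150 + 1·153090001 = 306634951.
  From (x_7, y_7) = (3974443213, 306634951): x_8 = 13·3974443213 + 168·1·306634951 = 103182433537; y_8 = 13·306634951 + 1·3974443213 = 7960697576.
Step 3: Verify x_8² - 168·y_8² = 10646614590617422330369 - 10646614590617422330368 = 1 (should be 1). ✓

(x_1, y_1) = (13, 1); (x_8, y_8) = (103182433537, 7960697576).


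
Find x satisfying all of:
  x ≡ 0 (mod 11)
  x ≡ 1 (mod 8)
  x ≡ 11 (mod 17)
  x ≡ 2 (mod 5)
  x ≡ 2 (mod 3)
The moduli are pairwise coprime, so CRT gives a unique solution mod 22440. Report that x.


Product of moduli M = 11 · 8 · 17 · 5 · 3 = 22440.
Merge one congruence at a time:
  Start: x ≡ 0 (mod 11).
  Combine with x ≡ 1 (mod 8); new modulus lcm = 88.
    Write x = 0 + 11·t and substitute into x ≡ 1 (mod 8): 11·t ≡ 1 − 0 = 1 (mod 8).
    Reduce coefficients mod 8: 3·t ≡ 1 (mod 8).
    The inverse of 3 mod 8 is 3 (since 3·3 = 9 = 1·8 + 1), so t ≡ 3·1 = 3 ≡ 3 (mod 8).
    Then x = 0 + 11·3 = 33, valid modulo lcm(11, 8) = 88: x ≡ 33 (mod 88).
  Combine with x ≡ 11 (mod 17); new modulus lcm = 1496.
    Write x = 33 + 88·t and substitute into x ≡ 11 (mod 17): 88·t ≡ 11 − 33 = -22 (mod 17).
    Reduce coefficients mod 17: 3·t ≡ 12 (mod 17).
    The inverse of 3 mod 17 is 6 (since 3·6 = 18 = 1·17 + 1), so t ≡ 6·12 = 72 ≡ 4 (mod 17).
    Then x = 33 + 88·4 = 385, valid modulo lcm(88, 17) = 1496: x ≡ 385 (mod 1496).
  Combine with x ≡ 2 (mod 5); new modulus lcm = 7480.
    Write x = 385 + 1496·t and substitute into x ≡ 2 (mod 5): 1496·t ≡ 2 − 385 = -383 (mod 5).
    Reduce coefficients mod 5: 1·t ≡ 2 (mod 5).
    So t ≡ 2 (mod 5).
    Then x = 385 + 1496·2 = 3377, valid modulo lcm(1496, 5) = 7480: x ≡ 3377 (mod 7480).
  Combine with x ≡ 2 (mod 3); new modulus lcm = 22440.
    Write x = 3377 + 7480·t and substitute into x ≡ 2 (mod 3): 7480·t ≡ 2 − 3377 = -3375 (mod 3).
    Reduce coefficients mod 3: 1·t ≡ 0 (mod 3).
    So t ≡ 0 (mod 3).
    Then x = 3377 + 7480·0 = 3377, valid modulo lcm(7480, 3) = 22440: x ≡ 3377 (mod 22440).
Verify against each original: 3377 mod 11 = 0, 3377 mod 8 = 1, 3377 mod 17 = 11, 3377 mod 5 = 2, 3377 mod 3 = 2.

x ≡ 3377 (mod 22440).


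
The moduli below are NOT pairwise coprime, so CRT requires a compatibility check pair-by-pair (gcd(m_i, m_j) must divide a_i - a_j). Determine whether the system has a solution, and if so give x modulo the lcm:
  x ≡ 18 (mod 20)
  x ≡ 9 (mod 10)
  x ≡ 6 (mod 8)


Moduli 20, 10, 8 are not pairwise coprime, so CRT works modulo lcm(m_i) when all pairwise compatibility conditions hold.
Pairwise compatibility: gcd(m_i, m_j) must divide a_i - a_j for every pair.
Merge one congruence at a time:
  Start: x ≡ 18 (mod 20).
  Combine with x ≡ 9 (mod 10): gcd(20, 10) = 10, and 9 - 18 = -9 is NOT divisible by 10.
    ⇒ system is inconsistent (no integer solution).

No solution (the system is inconsistent).


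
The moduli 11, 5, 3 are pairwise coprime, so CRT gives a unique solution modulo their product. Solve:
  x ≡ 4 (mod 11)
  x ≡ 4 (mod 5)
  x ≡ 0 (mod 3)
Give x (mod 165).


Moduli 11, 5, 3 are pairwise coprime; by CRT there is a unique solution modulo M = 11 · 5 · 3 = 165.
Solve pairwise, accumulating the modulus:
  Start with x ≡ 4 (mod 11).
  Combine with x ≡ 4 (mod 5): since gcd(11, 5) = 1, we get a unique residue mod 55.
    Write x = 4 + 11·t and substitute into x ≡ 4 (mod 5): 11·t ≡ 4 − 4 = 0 (mod 5).
    Reduce coefficients mod 5: 1·t ≡ 0 (mod 5).
    So t ≡ 0 (mod 5).
    Then x = 4 + 11·0 = 4, valid modulo lcm(11, 5) = 55: x ≡ 4 (mod 55).
  Combine with x ≡ 0 (mod 3): since gcd(55, 3) = 1, we get a unique residue mod 165.
    Write x = 4 + 55·t and substitute into x ≡ 0 (mod 3): 55·t ≡ 0 − 4 = -4 (mod 3).
    Reduce coefficients mod 3: 1·t ≡ 2 (mod 3).
    So t ≡ 2 (mod 3).
    Then x = 4 + 55·2 = 114, valid modulo lcm(55, 3) = 165: x ≡ 114 (mod 165).
Verify: 114 mod 11 = 4 ✓, 114 mod 5 = 4 ✓, 114 mod 3 = 0 ✓.

x ≡ 114 (mod 165).


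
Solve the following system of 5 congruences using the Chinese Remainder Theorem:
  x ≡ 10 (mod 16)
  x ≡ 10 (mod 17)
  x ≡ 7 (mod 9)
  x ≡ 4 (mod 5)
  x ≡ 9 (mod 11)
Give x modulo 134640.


Product of moduli M = 16 · 17 · 9 · 5 · 11 = 134640.
Merge one congruence at a time:
  Start: x ≡ 10 (mod 16).
  Combine with x ≡ 10 (mod 17); new modulus lcm = 272.
    Write x = 10 + 16·t and substitute into x ≡ 10 (mod 17): 16·t ≡ 10 − 10 = 0 (mod 17).
    The inverse of 16 mod 17 is 16 (since 16·16 = 256 = 15·17 + 1), so t ≡ 16·0 = 0 ≡ 0 (mod 17).
    Then x = 10 + 16·0 = 10, valid modulo lcm(16, 17) = 272: x ≡ 10 (mod 272).
  Combine with x ≡ 7 (mod 9); new modulus lcm = 2448.
    Write x = 10 + 272·t and substitute into x ≡ 7 (mod 9): 272·t ≡ 7 − 10 = -3 (mod 9).
    Reduce coefficients mod 9: 2·t ≡ 6 (mod 9).
    The inverse of 2 mod 9 is 5 (since 2·5 = 10 = 1·9 + 1), so t ≡ 5·6 = 30 ≡ 3 (mod 9).
    Then x = 10 + 272·3 = 826, valid modulo lcm(272, 9) = 2448: x ≡ 826 (mod 2448).
  Combine with x ≡ 4 (mod 5); new modulus lcm = 12240.
    Write x = 826 + 2448·t and substitute into x ≡ 4 (mod 5): 2448·t ≡ 4 − 826 = -822 (mod 5).
    Reduce coefficients mod 5: 3·t ≡ 3 (mod 5).
    The inverse of 3 mod 5 is 2 (since 3·2 = 6 = 1·5 + 1), so t ≡ 2·3 = 6 ≡ 1 (mod 5).
    Then x = 826 + 2448·1 = 3274, valid modulo lcm(2448, 5) = 12240: x ≡ 3274 (mod 12240).
  Combine with x ≡ 9 (mod 11); new modulus lcm = 134640.
    Write x = 3274 + 12240·t and substitute into x ≡ 9 (mod 11): 12240·t ≡ 9 − 3274 = -3265 (mod 11).
    Reduce coefficients mod 11: 8·t ≡ 2 (mod 11).
    The inverse of 8 mod 11 is 7 (since 8·7 = 56 = 5·11 + 1), so t ≡ 7·2 = 14 ≡ 3 (mod 11).
    Then x = 3274 + 12240·3 = 39994, valid modulo lcm(12240, 11) = 134640: x ≡ 39994 (mod 134640).
Verify against each original: 39994 mod 16 = 10, 39994 mod 17 = 10, 39994 mod 9 = 7, 39994 mod 5 = 4, 39994 mod 11 = 9.

x ≡ 39994 (mod 134640).


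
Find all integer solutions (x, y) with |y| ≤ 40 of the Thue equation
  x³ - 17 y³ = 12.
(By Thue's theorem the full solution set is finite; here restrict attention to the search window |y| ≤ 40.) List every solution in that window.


The equation is x³ - 17y³ = 12. For fixed y, x³ = 17·y³ + 12, so a solution requires the RHS to be a perfect cube.
Strategy: iterate y from -40 to 40, compute RHS = 17·y³ + 12, and check whether it is a (positive or negative) perfect cube.
Check small values of y:
  y = 0: RHS = 12 is not a perfect cube.
  y = 1: RHS = 29 is not a perfect cube.
  y = -1: RHS = -5 is not a perfect cube.
  y = 2: RHS = 148 is not a perfect cube.
  y = -2: RHS = -124 is not a perfect cube.
  y = 3: RHS = 471 is not a perfect cube.
  y = -3: RHS = -447 is not a perfect cube.
Continuing the search up to |y| = 40 finds no solutions either.
No (x, y) in the scanned range satisfies the equation.

No integer solutions with |y| ≤ 40.


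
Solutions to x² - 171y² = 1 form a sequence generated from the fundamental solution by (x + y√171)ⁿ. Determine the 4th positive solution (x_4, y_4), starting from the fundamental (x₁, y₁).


Step 1: Find the fundamental solution (x₁, y₁) of x² - 171y² = 1.
  Expand √171 as a continued fraction. a₀ = ⌊√171⌋ = 13; iterate m_{k+1} = d_k·a_k − m_k, d_{k+1} = (171 − m_{k+1}²)/d_k, a_{k+1} = ⌊(a₀ + m_{k+1})/d_{k+1}⌋ (starting m₀ = 0, d₀ = 1), with convergents p_k = a_k·p_{k-1} + p_{k-2}, q_k = a_k·q_{k-1} + q_{k-2} (p₋₁ = 1, q₋₁ = 0):
  k = 0: a₀ = 13; p₀/q₀ = 13/1; p₀² − 171·q₀² = 169 − 171 = -2.
  k = 1: m = 13, d = 2, a = ⌊(13 + 13)/2⌋ = 13; p/q = (13·13 + 1)/(13·1 + 0) = 170/13; p² − 171·q² = 28900 − 28899 = 1.
  The first convergent with p² − 171·q² = 1 gives the fundamental solution (x₁, y₁) = (170, 13).
Step 2: Apply the recurrence (x_{n+1}, y_{n+1}) = (x₁x_n + 171y₁y_n, x₁y_n + y₁x_n) repeatedly.
  From (x_1, y_1) = (170, 13): x_2 = 170·170 + 171·13·13 = 57799; y_2 = 170·13 + 13·170 = 4420.
  From (x_2, y_2) = (57799, 4420): x_3 = 170·57799 + 171·13·4420 = 19651490; y_3 = 170·4420 + 13·57799 = 1502787.
  From (x_3, y_3) = (19651490, 1502787): x_4 = 170·19651490 + 171·13·1502787 = 6681448801; y_4 = 170·1502787 + 13·19651490 = 510943160.
Step 3: Verify x_4² - 171·y_4² = 44641758080384337601 - 44641758080384337600 = 1 (should be 1). ✓

(x_1, y_1) = (170, 13); (x_4, y_4) = (6681448801, 510943160).


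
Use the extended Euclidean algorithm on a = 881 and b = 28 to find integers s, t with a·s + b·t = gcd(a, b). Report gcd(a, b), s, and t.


Euclidean algorithm on (881, 28) — divide until remainder is 0:
  881 = 31 · 28 + 13
  28 = 2 · 13 + 2
  13 = 6 · 2 + 1
  2 = 2 · 1 + 0
gcd(881, 28) = 1.
Track Bezout coefficients alongside the remainders: start with r₀ = 881 = a·1 + b·0 (s = 1, t = 0) and r₁ = 28 = a·0 + b·1 (s = 0, t = 1); each new remainder r_{k+1} = r_{k-1} − q_k·r_k inherits s_{k+1} = s_{k-1} − q_k·s_k, t_{k+1} = t_{k-1} − q_k·t_k, so r_k = a·s_k + b·t_k at every step:
  q = 31: r = 13, s = 1 − 31·0 = 1, t = 0 − 31·1 = -31  (check: 881·1 + 28·(-31) = 13)
  q = 2: r = 2, s = 0 − 2·1 = -2, t = 1 − 2·(-31) = 63  (check: 881·(-2) + 28·63 = 2)
  q = 6: r = 1, s = 1 − 6·(-2) = 13, t = -31 − 6·63 = -409  (check: 881·13 + 28·(-409) = 1)
The row with r = 1 (the gcd) gives the Bezout coefficients s = 13, t = -409.
Result: 881 · (13) + 28 · (-409) = 1.

gcd(881, 28) = 1; s = 13, t = -409 (check: 881·13 + 28·(-409) = 1).


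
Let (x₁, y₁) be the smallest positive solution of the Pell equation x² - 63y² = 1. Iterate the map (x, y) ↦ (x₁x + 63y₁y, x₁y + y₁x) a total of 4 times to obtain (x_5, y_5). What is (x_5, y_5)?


Step 1: Find the fundamental solution (x₁, y₁) of x² - 63y² = 1.
  Expand √63 as a continued fraction. a₀ = ⌊√63⌋ = 7; iterate m_{k+1} = d_k·a_k − m_k, d_{k+1} = (63 − m_{k+1}²)/d_k, a_{k+1} = ⌊(a₀ + m_{k+1})/d_{k+1}⌋ (starting m₀ = 0, d₀ = 1), with convergents p_k = a_k·p_{k-1} + p_{k-2}, q_k = a_k·q_{k-1} + q_{k-2} (p₋₁ = 1, q₋₁ = 0):
  k = 0: a₀ = 7; p₀/q₀ = 7/1; p₀² − 63·q₀² = 49 − 63 = -14.
  k = 1: m = 7, d = 14, a = ⌊(7 + 7)/14⌋ = 1; p/q = (1·7 + 1)/(1·1 + 0) = 8/1; p² − 63·q² = 64 − 63 = 1.
  The first convergent with p² − 63·q² = 1 gives the fundamental solution (x₁, y₁) = (8, 1).
Step 2: Apply the recurrence (x_{n+1}, y_{n+1}) = (x₁x_n + 63y₁y_n, x₁y_n + y₁x_n) repeatedly.
  From (x_1, y_1) = (8, 1): x_2 = 8·8 + 63·1·1 = 127; y_2 = 8·1 + 1·8 = 16.
  From (x_2, y_2) = (127, 16): x_3 = 8·127 + 63·1·16 = 2024; y_3 = 8·16 + 1·127 = 255.
  From (x_3, y_3) = (2024, 255): x_4 = 8·2024 + 63·1·255 = 32257; y_4 = 8·255 + 1·2024 = 4064.
  From (x_4, y_4) = (32257, 4064): x_5 = 8·32257 + 63·1·4064 = 514088; y_5 = 8·4064 + 1·32257 = 64769.
Step 3: Verify x_5² - 63·y_5² = 264286471744 - 264286471743 = 1 (should be 1). ✓

(x_1, y_1) = (8, 1); (x_5, y_5) = (514088, 64769).


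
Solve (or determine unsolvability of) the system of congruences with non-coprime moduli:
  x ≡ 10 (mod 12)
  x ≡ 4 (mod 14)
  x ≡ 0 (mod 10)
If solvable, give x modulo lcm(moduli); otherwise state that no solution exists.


Moduli 12, 14, 10 are not pairwise coprime, so CRT works modulo lcm(m_i) when all pairwise compatibility conditions hold.
Pairwise compatibility: gcd(m_i, m_j) must divide a_i - a_j for every pair.
Merge one congruence at a time:
  Start: x ≡ 10 (mod 12).
  Combine with x ≡ 4 (mod 14): gcd(12, 14) = 2; 4 - 10 = -6, which IS divisible by 2, so compatible.
    Write x = 10 + 12·t and substitute into x ≡ 4 (mod 14): 12·t ≡ 4 − 10 = -6 (mod 14).
    Divide the congruence (and modulus) by g = 2: 6·t ≡ -3 (mod 7).
    Reduce coefficients mod 7: 6·t ≡ 4 (mod 7).
    The inverse of 6 mod 7 is 6 (since 6·6 = 36 = 5·7 + 1), so t ≡ 6·4 = 24 ≡ 3 (mod 7).
    Then x = 10 + 12·3 = 46, valid modulo lcm(12, 14) = 84: x ≡ 46 (mod 84).
  Combine with x ≡ 0 (mod 10): gcd(84, 10) = 2; 0 - 46 = -46, which IS divisible by 2, so compatible.
    Write x = 46 + 84·t and substitute into x ≡ 0 (mod 10): 84·t ≡ 0 − 46 = -46 (mod 10).
    Divide the congruence (and modulus) by g = 2: 42·t ≡ -23 (mod 5).
    Reduce coefficients mod 5: 2·t ≡ 2 (mod 5).
    The inverse of 2 mod 5 is 3 (since 2·3 = 6 = 1·5 + 1), so t ≡ 3·2 = 6 ≡ 1 (mod 5).
    Then x = 46 + 84·1 = 130, valid modulo lcm(84, 10) = 420: x ≡ 130 (mod 420).
Verify: 130 mod 12 = 10, 130 mod 14 = 4, 130 mod 10 = 0.

x ≡ 130 (mod 420).


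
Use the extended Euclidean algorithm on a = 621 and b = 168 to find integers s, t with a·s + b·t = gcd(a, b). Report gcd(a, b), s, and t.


Euclidean algorithm on (621, 168) — divide until remainder is 0:
  621 = 3 · 168 + 117
  168 = 1 · 117 + 51
  117 = 2 · 51 + 15
  51 = 3 · 15 + 6
  15 = 2 · 6 + 3
  6 = 2 · 3 + 0
gcd(621, 168) = 3.
Track Bezout coefficients alongside the remainders: start with r₀ = 621 = a·1 + b·0 (s = 1, t = 0) and r₁ = 168 = a·0 + b·1 (s = 0, t = 1); each new remainder r_{k+1} = r_{k-1} − q_k·r_k inherits s_{k+1} = s_{k-1} − q_k·s_k, t_{k+1} = t_{k-1} − q_k·t_k, so r_k = a·s_k + b·t_k at every step:
  q = 3: r = 117, s = 1 − 3·0 = 1, t = 0 − 3·1 = -3  (check: 621·1 + 168·(-3) = 117)
  q = 1: r = 51, s = 0 − 1·1 = -1, t = 1 − 1·(-3) = 4  (check: 621·(-1) + 168·4 = 51)
  q = 2: r = 15, s = 1 − 2·(-1) = 3, t = -3 − 2·4 = -11  (check: 621·3 + 168·(-11) = 15)
  q = 3: r = 6, s = -1 − 3·3 = -10, t = 4 − 3·(-11) = 37  (check: 621·(-10) + 168·37 = 6)
  q = 2: r = 3, s = 3 − 2·(-10) = 23, t = -11 − 2·37 = -85  (check: 621·23 + 168·(-85) = 3)
The row with r = 3 (the gcd) gives the Bezout coefficients s = 23, t = -85.
Result: 621 · (23) + 168 · (-85) = 3.

gcd(621, 168) = 3; s = 23, t = -85 (check: 621·23 + 168·(-85) = 3).


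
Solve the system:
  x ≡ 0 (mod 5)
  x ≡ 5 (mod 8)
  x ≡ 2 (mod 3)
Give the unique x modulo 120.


Moduli 5, 8, 3 are pairwise coprime; by CRT there is a unique solution modulo M = 5 · 8 · 3 = 120.
Solve pairwise, accumulating the modulus:
  Start with x ≡ 0 (mod 5).
  Combine with x ≡ 5 (mod 8): since gcd(5, 8) = 1, we get a unique residue mod 40.
    Write x = 0 + 5·t and substitute into x ≡ 5 (mod 8): 5·t ≡ 5 − 0 = 5 (mod 8).
    The inverse of 5 mod 8 is 5 (since 5·5 = 25 = 3·8 + 1), so t ≡ 5·5 = 25 ≡ 1 (mod 8).
    Then x = 0 + 5·1 = 5, valid modulo lcm(5, 8) = 40: x ≡ 5 (mod 40).
  Combine with x ≡ 2 (mod 3): since gcd(40, 3) = 1, we get a unique residue mod 120.
    Write x = 5 + 40·t and substitute into x ≡ 2 (mod 3): 40·t ≡ 2 − 5 = -3 (mod 3).
    Reduce coefficients mod 3: 1·t ≡ 0 (mod 3).
    So t ≡ 0 (mod 3).
    Then x = 5 + 40·0 = 5, valid modulo lcm(40, 3) = 120: x ≡ 5 (mod 120).
Verify: 5 mod 5 = 0 ✓, 5 mod 8 = 5 ✓, 5 mod 3 = 2 ✓.

x ≡ 5 (mod 120).


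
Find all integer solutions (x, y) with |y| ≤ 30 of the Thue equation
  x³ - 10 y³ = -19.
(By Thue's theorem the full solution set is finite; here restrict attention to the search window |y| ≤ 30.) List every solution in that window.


The equation is x³ - 10y³ = -19. For fixed y, x³ = 10·y³ − 19, so a solution requires the RHS to be a perfect cube.
Strategy: iterate y from -30 to 30, compute RHS = 10·y³ − 19, and check whether it is a (positive or negative) perfect cube.
Check small values of y:
  y = 0: RHS = -19 is not a perfect cube.
  y = 1: RHS = -9 is not a perfect cube.
  y = -1: RHS = -29 is not a perfect cube.
  y = 2: RHS = 61 is not a perfect cube.
  y = -2: RHS = -99 is not a perfect cube.
  y = 3: RHS = 251 is not a perfect cube.
  y = -3: RHS = -289 is not a perfect cube.
Continuing the search up to |y| = 30 finds no solutions either.
No (x, y) in the scanned range satisfies the equation.

No integer solutions with |y| ≤ 30.


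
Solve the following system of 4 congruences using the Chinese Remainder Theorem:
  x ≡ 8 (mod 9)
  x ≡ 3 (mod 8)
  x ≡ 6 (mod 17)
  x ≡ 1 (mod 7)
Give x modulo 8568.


Product of moduli M = 9 · 8 · 17 · 7 = 8568.
Merge one congruence at a time:
  Start: x ≡ 8 (mod 9).
  Combine with x ≡ 3 (mod 8); new modulus lcm = 72.
    Write x = 8 + 9·t and substitute into x ≡ 3 (mod 8): 9·t ≡ 3 − 8 = -5 (mod 8).
    Reduce coefficients mod 8: 1·t ≡ 3 (mod 8).
    So t ≡ 3 (mod 8).
    Then x = 8 + 9·3 = 35, valid modulo lcm(9, 8) = 72: x ≡ 35 (mod 72).
  Combine with x ≡ 6 (mod 17); new modulus lcm = 1224.
    Write x = 35 + 72·t and substitute into x ≡ 6 (mod 17): 72·t ≡ 6 − 35 = -29 (mod 17).
    Reduce coefficients mod 17: 4·t ≡ 5 (mod 17).
    The inverse of 4 mod 17 is 13 (since 4·13 = 52 = 3·17 + 1), so t ≡ 13·5 = 65 ≡ 14 (mod 17).
    Then x = 35 + 72·14 = 1043, valid modulo lcm(72, 17) = 1224: x ≡ 1043 (mod 1224).
  Combine with x ≡ 1 (mod 7); new modulus lcm = 8568.
    Write x = 1043 + 1224·t and substitute into x ≡ 1 (mod 7): 1224·t ≡ 1 − 1043 = -1042 (mod 7).
    Reduce coefficients mod 7: 6·t ≡ 1 (mod 7).
    The inverse of 6 mod 7 is 6 (since 6·6 = 36 = 5·7 + 1), so t ≡ 6·1 = 6 ≡ 6 (mod 7).
    Then x = 1043 + 1224·6 = 8387, valid modulo lcm(1224, 7) = 8568: x ≡ 8387 (mod 8568).
Verify against each original: 8387 mod 9 = 8, 8387 mod 8 = 3, 8387 mod 17 = 6, 8387 mod 7 = 1.

x ≡ 8387 (mod 8568).


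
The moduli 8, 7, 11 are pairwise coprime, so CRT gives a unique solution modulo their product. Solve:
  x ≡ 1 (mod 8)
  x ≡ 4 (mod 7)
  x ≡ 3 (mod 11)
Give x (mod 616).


Moduli 8, 7, 11 are pairwise coprime; by CRT there is a unique solution modulo M = 8 · 7 · 11 = 616.
Solve pairwise, accumulating the modulus:
  Start with x ≡ 1 (mod 8).
  Combine with x ≡ 4 (mod 7): since gcd(8, 7) = 1, we get a unique residue mod 56.
    Write x = 1 + 8·t and substitute into x ≡ 4 (mod 7): 8·t ≡ 4 − 1 = 3 (mod 7).
    Reduce coefficients mod 7: 1·t ≡ 3 (mod 7).
    So t ≡ 3 (mod 7).
    Then x = 1 + 8·3 = 25, valid modulo lcm(8, 7) = 56: x ≡ 25 (mod 56).
  Combine with x ≡ 3 (mod 11): since gcd(56, 11) = 1, we get a unique residue mod 616.
    Write x = 25 + 56·t and substitute into x ≡ 3 (mod 11): 56·t ≡ 3 − 25 = -22 (mod 11).
    Reduce coefficients mod 11: 1·t ≡ 0 (mod 11).
    So t ≡ 0 (mod 11).
    Then x = 25 + 56·0 = 25, valid modulo lcm(56, 11) = 616: x ≡ 25 (mod 616).
Verify: 25 mod 8 = 1 ✓, 25 mod 7 = 4 ✓, 25 mod 11 = 3 ✓.

x ≡ 25 (mod 616).


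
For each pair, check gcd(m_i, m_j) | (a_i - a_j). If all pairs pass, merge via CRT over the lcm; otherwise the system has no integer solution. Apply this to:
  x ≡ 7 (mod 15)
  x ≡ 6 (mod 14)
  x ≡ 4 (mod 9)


Moduli 15, 14, 9 are not pairwise coprime, so CRT works modulo lcm(m_i) when all pairwise compatibility conditions hold.
Pairwise compatibility: gcd(m_i, m_j) must divide a_i - a_j for every pair.
Merge one congruence at a time:
  Start: x ≡ 7 (mod 15).
  Combine with x ≡ 6 (mod 14): gcd(15, 14) = 1; 6 - 7 = -1, which IS divisible by 1, so compatible.
    Write x = 7 + 15·t and substitute into x ≡ 6 (mod 14): 15·t ≡ 6 − 7 = -1 (mod 14).
    Reduce coefficients mod 14: 1·t ≡ 13 (mod 14).
    So t ≡ 13 (mod 14).
    Then x = 7 + 15·13 = 202, valid modulo lcm(15, 14) = 210: x ≡ 202 (mod 210).
  Combine with x ≡ 4 (mod 9): gcd(210, 9) = 3; 4 - 202 = -198, which IS divisible by 3, so compatible.
    Write x = 202 + 210·t and substitute into x ≡ 4 (mod 9): 210·t ≡ 4 − 202 = -198 (mod 9).
    Divide the congruence (and modulus) by g = 3: 70·t ≡ -66 (mod 3).
    Reduce coefficients mod 3: 1·t ≡ 0 (mod 3).
    So t ≡ 0 (mod 3).
    Then x = 202 + 210·0 = 202, valid modulo lcm(210, 9) = 630: x ≡ 202 (mod 630).
Verify: 202 mod 15 = 7, 202 mod 14 = 6, 202 mod 9 = 4.

x ≡ 202 (mod 630).


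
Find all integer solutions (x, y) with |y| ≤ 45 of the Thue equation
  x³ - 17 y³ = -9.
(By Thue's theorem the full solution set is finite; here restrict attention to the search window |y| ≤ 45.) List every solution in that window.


The equation is x³ - 17y³ = -9. For fixed y, x³ = 17·y³ − 9, so a solution requires the RHS to be a perfect cube.
Strategy: iterate y from -45 to 45, compute RHS = 17·y³ − 9, and check whether it is a (positive or negative) perfect cube.
Check small values of y:
  y = 0: RHS = -9 is not a perfect cube.
  y = 1: RHS = 8 = (2)³ ⇒ x = 2 works.
  y = -1: RHS = -26 is not a perfect cube.
  y = 2: RHS = 127 is not a perfect cube.
  y = -2: RHS = -145 is not a perfect cube.
  y = 3: RHS = 450 is not a perfect cube.
  y = -3: RHS = -468 is not a perfect cube.
Continuing the search up to |y| = 45 finds no further solutions beyond those listed.
Collected solutions: (2, 1).

Solutions (with |y| ≤ 45): (2, 1).


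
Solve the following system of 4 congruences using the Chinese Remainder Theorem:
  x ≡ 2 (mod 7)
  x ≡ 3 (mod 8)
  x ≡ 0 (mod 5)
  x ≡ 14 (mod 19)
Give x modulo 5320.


Product of moduli M = 7 · 8 · 5 · 19 = 5320.
Merge one congruence at a time:
  Start: x ≡ 2 (mod 7).
  Combine with x ≡ 3 (mod 8); new modulus lcm = 56.
    Write x = 2 + 7·t and substitute into x ≡ 3 (mod 8): 7·t ≡ 3 − 2 = 1 (mod 8).
    The inverse of 7 mod 8 is 7 (since 7·7 = 49 = 6·8 + 1), so t ≡ 7·1 = 7 ≡ 7 (mod 8).
    Then x = 2 + 7·7 = 51, valid modulo lcm(7, 8) = 56: x ≡ 51 (mod 56).
  Combine with x ≡ 0 (mod 5); new modulus lcm = 280.
    Write x = 51 + 56·t and substitute into x ≡ 0 (mod 5): 56·t ≡ 0 − 51 = -51 (mod 5).
    Reduce coefficients mod 5: 1·t ≡ 4 (mod 5).
    So t ≡ 4 (mod 5).
    Then x = 51 + 56·4 = 275, valid modulo lcm(56, 5) = 280: x ≡ 275 (mod 280).
  Combine with x ≡ 14 (mod 19); new modulus lcm = 5320.
    Write x = 275 + 280·t and substitute into x ≡ 14 (mod 19): 280·t ≡ 14 − 275 = -261 (mod 19).
    Reduce coefficients mod 19: 14·t ≡ 5 (mod 19).
    The inverse of 14 mod 19 is 15 (since 14·15 = 210 = 11·19 + 1), so t ≡ 15·5 = 75 ≡ 18 (mod 19).
    Then x = 275 + 280·18 = 5315, valid modulo lcm(280, 19) = 5320: x ≡ 5315 (mod 5320).
Verify against each original: 5315 mod 7 = 2, 5315 mod 8 = 3, 5315 mod 5 = 0, 5315 mod 19 = 14.

x ≡ 5315 (mod 5320).


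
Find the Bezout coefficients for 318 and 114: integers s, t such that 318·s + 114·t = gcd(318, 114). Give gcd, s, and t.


Euclidean algorithm on (318, 114) — divide until remainder is 0:
  318 = 2 · 114 + 90
  114 = 1 · 90 + 24
  90 = 3 · 24 + 18
  24 = 1 · 18 + 6
  18 = 3 · 6 + 0
gcd(318, 114) = 6.
Track Bezout coefficients alongside the remainders: start with r₀ = 318 = a·1 + b·0 (s = 1, t = 0) and r₁ = 114 = a·0 + b·1 (s = 0, t = 1); each new remainder r_{k+1} = r_{k-1} − q_k·r_k inherits s_{k+1} = s_{k-1} − q_k·s_k, t_{k+1} = t_{k-1} − q_k·t_k, so r_k = a·s_k + b·t_k at every step:
  q = 2: r = 90, s = 1 − 2·0 = 1, t = 0 − 2·1 = -2  (check: 318·1 + 114·(-2) = 90)
  q = 1: r = 24, s = 0 − 1·1 = -1, t = 1 − 1·(-2) = 3  (check: 318·(-1) + 114·3 = 24)
  q = 3: r = 18, s = 1 − 3·(-1) = 4, t = -2 − 3·3 = -11  (check: 318·4 + 114·(-11) = 18)
  q = 1: r = 6, s = -1 − 1·4 = -5, t = 3 − 1·(-11) = 14  (check: 318·(-5) + 114·14 = 6)
The row with r = 6 (the gcd) gives the Bezout coefficients s = -5, t = 14.
Result: 318 · (-5) + 114 · (14) = 6.

gcd(318, 114) = 6; s = -5, t = 14 (check: 318·(-5) + 114·14 = 6).


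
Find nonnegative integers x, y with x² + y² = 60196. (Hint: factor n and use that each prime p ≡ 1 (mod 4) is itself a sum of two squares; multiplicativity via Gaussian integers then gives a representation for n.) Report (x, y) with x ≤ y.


Step 1: Factor n = 60196 = 2^2 · 101 · 149.
Step 2: Check the mod-4 condition on each prime factor: 2 = 2 (special); 101 ≡ 1 (mod 4), exponent 1; 149 ≡ 1 (mod 4), exponent 1.
All primes ≡ 3 (mod 4) appear to even exponent (or don't appear), so by the two-squares theorem n IS expressible as a sum of two squares.
Step 3: Build a representation. Group n = k² · m with k = 2 and m = 101 · 149 = 15049 (a product of primes ≡ 1 (mod 4)); a representation of m scales to one of n via (k·x)² + (k·y)² = k²(x² + y²). Each prime p ≡ 1 (mod 4) is itself a sum of two squares; find a² by testing p − a² for a perfect square:
  101: 101 − 1² = 100 = 10² ⇒ 101 = 1² + 10².
  149: 149 − 1² = 148, 149 − 2² = 145, 149 − 3² = 140, 149 − 4² = 133, 149 − 5² = 124, 149 − 6² = 113, 149 − 7² = 100 = 10² ⇒ 149 = 7² + 10².
  Combine using the Brahmagupta–Fibonacci identity (a² + b²)(c² + d²) = (ac − bd)² + (ad + bc)² = (ac + bd)² + (ad − bc)²:
  101 · 149 = 15049: from (1² + 10²)(7² + 10²), take (1·7 − 10·10, 1·10 + 10·7) = (7 − 100, 10 + 70) = (-93, 80); dropping signs (only squares matter) gives (93, 80); check 93² + 80² = 8649 + 6400 = 15049 ✓.
  Scale by k = 2: (2·93, 2·80) = (186, 160).
Step 4: Order so x ≤ y and verify: 160² + 186² = 25600 + 34596 = 60196 = n. ✓

n = 60196 = 160² + 186² (one valid representation with x ≤ y).
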